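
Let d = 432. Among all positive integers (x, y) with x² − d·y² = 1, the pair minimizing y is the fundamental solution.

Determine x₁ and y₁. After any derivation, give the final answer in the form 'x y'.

√432 = [20; 1,3,1,1,1,3,1,40, …], period ℓ=8 (even) → k=7
step 0: (20, 1)  from 20·(1,0) + (0,1)
step 1: (21, 1)  from 1·(20,1) + (1,0)
step 2: (83, 4)  from 3·(21,1) + (20,1)
…
step 6: (1060, 51)  from 3·(291,14) + (187,9)
step 7: (1351, 65)  from 1·(1060,51) + (291,14)
fundamental: x₁=1351, y₁=65  (since 1825201 − 432·4225 = 1)

1351 65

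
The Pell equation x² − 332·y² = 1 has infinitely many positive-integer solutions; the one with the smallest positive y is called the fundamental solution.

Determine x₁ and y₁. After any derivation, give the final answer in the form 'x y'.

13447 738

[18; 4,1,1,8,1,1,4,36] for √332; ℓ=8 ⇒ convergent index 7
a_0=18:  p_0=18·1+0=18,  q_0=18·0+1=1
a_1=4:  p_1=4·18+1=73,  q_1=4·1+0=4
a_2=1:  p_2=1·73+18=91,  q_2=1·4+1=5
a_3=1:  p_3=1·91+73=164,  q_3=1·5+4=9
a_4=8:  p_4=8·164+91=1403,  q_4=8·9+5=77
a_5=1:  p_5=1·1403+164=1567,  q_5=1·77+9=86
a_6=1:  p_6=1·1567+1403=2970,  q_6=1·86+77=163
a_7=4:  p_7=4·2970+1567=13447,  q_7=4·163+86=738
(x₁, y₁) = (13447, 738);  13447² − 332·738² = 1 ✓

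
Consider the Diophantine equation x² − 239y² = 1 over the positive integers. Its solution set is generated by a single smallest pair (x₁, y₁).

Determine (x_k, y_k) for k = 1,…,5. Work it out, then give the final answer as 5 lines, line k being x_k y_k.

6195120 400729
76759023628799 4965128484960
951062724926484326640 61519133559490389671
11783895416893046404284364801 762236829394135240588726080
146005292350203948217495381647615600 9444297253032328704218497935069529

[15; 2,5,1,2,4,15,4,2,1,5,2,30] for √239; ℓ=12 ⇒ convergent index 11
k=0  a_k=15  p_k/q_k = 15/1
k=1  a_k=2  p_k/q_k = 31/2
k=2  a_k=5  p_k/q_k = 170/11
k=3  a_k=1  p_k/q_k = 201/13
k=4  a_k=2  p_k/q_k = 572/37
…
k=6  a_k=15  p_k/q_k = 37907/2452
…
k=10  a_k=5  p_k/q_k = 2847431/184185
k=11  a_k=2  p_k/q_k = 6195120/400729
→ (6195120, 400729).  Check: 6195120²=38379511814400, 239·400729²=38379511814399, difference 1.
(x_2, y_2) = (6195120·6195120 + 239·400729·400729, 6195120·400729 + 400729·6195120) = (76759023628799, 4965128484960)
(x_3, y_3) = (6195120·76759023628799 + 239·400729·4965128484960, 6195120·4965128484960 + 400729·76759023628799) = (951062724926484326640, 61519133559490389671)
(x_4, y_4) = (6195120·951062724926484326640 + 239·400729·61519133559490389671, 6195120·61519133559490389671 + 400729·951062724926484326640) = (11783895416893046404284364801, 762236829394135240588726080)
(x_5, y_5) = (6195120·11783895416893046404284364801 + 239·400729·762236829394135240588726080, 6195120·762236829394135240588726080 + 400729·11783895416893046404284364801) = (146005292350203948217495381647615600, 9444297253032328704218497935069529)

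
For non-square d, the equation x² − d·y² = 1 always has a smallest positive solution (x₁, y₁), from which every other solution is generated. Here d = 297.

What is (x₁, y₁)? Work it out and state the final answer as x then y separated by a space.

48599 2820

[17; 4,3,1,1,2,1,1,3,4,34] for √297; ℓ=10 ⇒ convergent index 9
a_0=17:  p_0=17·1+0=17,  q_0=17·0+1=1
a_1=4:  p_1=4·17+1=69,  q_1=4·1+0=4
…
a_5=2:  p_5=2·517+293=1327,  q_5=2·30+17=77
…
a_7=1:  p_7=1·1844+1327=3171,  q_7=1·107+77=184
a_8=3:  p_8=3·3171+1844=11357,  q_8=3·184+107=659
a_9=4:  p_9=4·11357+3171=48599,  q_9=4·659+184=2820
fundamental: x₁=48599, y₁=2820  (since 2361862801 − 297·7952400 = 1)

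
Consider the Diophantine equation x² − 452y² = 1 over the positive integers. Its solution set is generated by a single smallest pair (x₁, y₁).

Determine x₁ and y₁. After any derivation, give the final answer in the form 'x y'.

d=452: √d = [21; 3,1,5,3,10,3,5,1,3,42] (ℓ=10, even), read p_9/q_9
step 0: (21, 1)  from 21·(1,0) + (0,1)
…
step 3: (489, 23)  from 5·(85,4) + (64,3)
step 4: (1552, 73)  from 3·(489,23) + (85,4)
…
step 8: (313483, 14745)  from 1·(263904,12413) + (49579,2332)
step 9: (1204353, 56648)  from 3·(313483,14745) + (263904,12413)
fundamental: x₁=1204353, y₁=56648  (since 1450466148609 − 452·3208995904 = 1)

1204353 56648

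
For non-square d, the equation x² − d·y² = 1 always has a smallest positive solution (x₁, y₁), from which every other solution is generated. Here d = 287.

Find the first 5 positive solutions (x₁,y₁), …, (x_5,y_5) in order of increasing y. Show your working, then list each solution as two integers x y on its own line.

288 17
165887 9792
95550624 5640175
55036993537 3248731008
31701212726688 1871263420433

d=287: √d = [16; 1,15,1,32] (ℓ=4, even), read p_3/q_3
i=0: a=16 ⇒ p=16, q=1
i=1: a=1 ⇒ p=17, q=1
i=2: a=15 ⇒ p=271, q=16
i=3: a=1 ⇒ p=288, q=17
→ (288, 17).  Check: 288²=82944, 287·17²=82943, difference 1.
k=2:  x_2 = 288·288+287·17·17 = 165887,  y_2 = 288·17+17·288 = 9792
k=3:  x_3 = 288·165887+287·17·9792 = 95550624,  y_3 = 288·9792+17·165887 = 5640175
k=4:  x_4 = 288·95550624+287·17·5640175 = 55036993537,  y_4 = 288·5640175+17·95550624 = 3248731008
k=5:  x_5 = 288·55036993537+287·17·3248731008 = 31701212726688,  y_5 = 288·3248731008+17·55036993537 = 1871263420433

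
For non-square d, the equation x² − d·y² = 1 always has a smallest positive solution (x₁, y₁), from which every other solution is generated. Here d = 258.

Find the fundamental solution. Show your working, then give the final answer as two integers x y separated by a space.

257 16

√258 → a₀=16, period (16,32); ℓ=2 even so k=1
k=0  a_k=16  p_k/q_k = 16/1
k=1  a_k=16  p_k/q_k = 257/16
fundamental: x₁=257, y₁=16  (since 66049 − 258·256 = 1)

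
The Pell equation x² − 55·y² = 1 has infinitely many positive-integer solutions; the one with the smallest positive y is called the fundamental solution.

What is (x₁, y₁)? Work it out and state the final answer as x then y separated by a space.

√55 → a₀=7, period (2,2,2,14); ℓ=4 even so k=3
i=0: a=7 ⇒ p=7, q=1
i=1: a=2 ⇒ p=15, q=2
i=2: a=2 ⇒ p=37, q=5
i=3: a=2 ⇒ p=89, q=12
→ (89, 12).  Check: 89²=7921, 55·12²=7920, difference 1.

89 12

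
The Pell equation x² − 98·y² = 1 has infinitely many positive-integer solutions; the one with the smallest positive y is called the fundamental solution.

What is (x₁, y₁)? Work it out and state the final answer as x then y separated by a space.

99 10

√98 = [9; 1,8,1,18, …], period ℓ=4 (even) → k=3
step 0: (9, 1)  from 9·(1,0) + (0,1)
…
step 2: (89, 9)  from 8·(10,1) + (9,1)
step 3: (99, 10)  from 1·(89,9) + (10,1)
→ (99, 10).  Check: 99²=9801, 98·10²=9800, difference 1.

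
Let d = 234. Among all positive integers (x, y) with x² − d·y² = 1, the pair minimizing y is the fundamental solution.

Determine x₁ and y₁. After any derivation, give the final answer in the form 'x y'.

[15; 3,2,1,2,1,2,3,30] for √234; ℓ=8 ⇒ convergent index 7
i=0: a=15 ⇒ p=15, q=1
…
i=2: a=2 ⇒ p=107, q=7
i=3: a=1 ⇒ p=153, q=10
…
i=5: a=1 ⇒ p=566, q=37
i=6: a=2 ⇒ p=1545, q=101
i=7: a=3 ⇒ p=5201, q=340
fundamental: x₁=5201, y₁=340  (since 27050401 − 234·115600 = 1)

5201 340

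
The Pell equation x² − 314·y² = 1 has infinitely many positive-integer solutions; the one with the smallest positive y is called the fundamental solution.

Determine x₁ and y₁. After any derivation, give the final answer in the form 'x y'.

392499 22150

d=314: √d = [17; 1,2,1,1,2,1,34] (ℓ=7, odd), read p_13/q_13
a_0=17:  p_0=17·1+0=17,  q_0=17·0+1=1
…
a_2=2:  p_2=2·18+17=53,  q_2=2·1+1=3
a_3=1:  p_3=1·53+18=71,  q_3=1·3+1=4
…
a_5=2:  p_5=2·124+71=319,  q_5=2·7+4=18
a_6=1:  p_6=1·319+124=443,  q_6=1·18+7=25
a_7=34:  p_7=34·443+319=15381,  q_7=34·25+18=868
…
a_12=2:  p_12=2·109882+62853=282617,  q_12=2·6201+3547=15949
a_13=1:  p_13=1·282617+109882=392499,  q_13=1·15949+6201=22150
(x₁, y₁) = (392499, 22150);  392499² − 314·22150² = 1 ✓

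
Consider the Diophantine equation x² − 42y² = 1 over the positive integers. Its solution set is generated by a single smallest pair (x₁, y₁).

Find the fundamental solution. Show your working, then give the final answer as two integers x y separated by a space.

[6; 2,12] for √42; ℓ=2 ⇒ convergent index 1
step 0: (6, 1)  from 6·(1,0) + (0,1)
step 1: (13, 2)  from 2·(6,1) + (1,0)
→ (13, 2).  Check: 13²=169, 42·2²=168, difference 1.

13 2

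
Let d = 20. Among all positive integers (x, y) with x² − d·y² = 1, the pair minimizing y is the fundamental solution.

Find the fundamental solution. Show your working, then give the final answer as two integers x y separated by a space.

√20 = [4; 2,8, …], period ℓ=2 (even) → k=1
i=0: a=4 ⇒ p=4, q=1
i=1: a=2 ⇒ p=9, q=2
(x₁, y₁) = (9, 2);  9² − 20·2² = 1 ✓

9 2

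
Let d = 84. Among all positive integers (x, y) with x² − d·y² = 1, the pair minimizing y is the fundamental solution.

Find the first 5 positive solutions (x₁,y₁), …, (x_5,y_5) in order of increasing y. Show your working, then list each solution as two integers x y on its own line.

√84 → a₀=9, period (6,18); ℓ=2 even so k=1
a_0=9:  p_0=9·1+0=9,  q_0=9·0+1=1
a_1=6:  p_1=6·9+1=55,  q_1=6·1+0=6
→ (55, 6).  Check: 55²=3025, 84·6²=3024, difference 1.
(55+6√84)^2 = 6049 + 660√84
(55+6√84)^3 = 665335 + 72594√84
(55+6√84)^4 = 73180801 + 7984680√84
(55+6√84)^5 = 8049222775 + 878242206√84

55 6
6049 660
665335 72594
73180801 7984680
8049222775 878242206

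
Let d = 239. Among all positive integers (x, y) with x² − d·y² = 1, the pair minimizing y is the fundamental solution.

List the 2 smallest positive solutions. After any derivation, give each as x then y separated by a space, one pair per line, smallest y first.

6195120 400729
76759023628799 4965128484960

d=239: √d = [15; 2,5,1,2,4,15,4,2,1,5,2,30] (ℓ=12, even), read p_11/q_11
step 0: (15, 1)  from 15·(1,0) + (0,1)
step 1: (31, 2)  from 2·(15,1) + (1,0)
step 2: (170, 11)  from 5·(31,2) + (15,1)
step 3: (201, 13)  from 1·(170,11) + (31,2)
step 4: (572, 37)  from 2·(201,13) + (170,11)
step 5: (2489, 161)  from 4·(572,37) + (201,13)
step 6: (37907, 2452)  from 15·(2489,161) + (572,37)
…
step 8: (346141, 22390)  from 2·(154117,9969) + (37907,2452)
step 9: (500258, 32359)  from 1·(346141,22390) + (154117,9969)
step 10: (2847431, 184185)  from 5·(500258,32359) + (346141,22390)
step 11: (6195120, 400729)  from 2·(2847431,184185) + (500258,32359)
(x₁, y₁) = (6195120, 400729);  6195120² − 239·400729² = 1 ✓
(6195120+400729√239)^2 = 76759023628799 + 4965128484960√239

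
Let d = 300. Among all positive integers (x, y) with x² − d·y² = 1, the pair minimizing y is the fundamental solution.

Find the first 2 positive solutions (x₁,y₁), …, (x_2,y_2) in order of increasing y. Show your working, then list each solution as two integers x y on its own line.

√300 → a₀=17, period (3,8,3,34); ℓ=4 even so k=3
i=0: a=17 ⇒ p=17, q=1
…
i=2: a=8 ⇒ p=433, q=25
i=3: a=3 ⇒ p=1351, q=78
fundamental: x₁=1351, y₁=78  (since 1825201 − 300·6084 = 1)
(1351+78√300)^2 = 3650401 + 210756√300

1351 78
3650401 210756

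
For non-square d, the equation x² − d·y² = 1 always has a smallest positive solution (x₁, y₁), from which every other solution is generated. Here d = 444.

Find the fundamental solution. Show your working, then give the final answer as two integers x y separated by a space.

295 14

d=444: √d = [21; 14,42] (ℓ=2, even), read p_1/q_1
a_0=21:  p_0=21·1+0=21,  q_0=21·0+1=1
a_1=14:  p_1=14·21+1=295,  q_1=14·1+0=14
(x₁, y₁) = (295, 14);  295² − 444·14² = 1 ✓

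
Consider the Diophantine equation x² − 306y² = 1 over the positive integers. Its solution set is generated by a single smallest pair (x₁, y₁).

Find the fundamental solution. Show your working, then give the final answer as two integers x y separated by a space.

35 2

[17; 2,34] for √306; ℓ=2 ⇒ convergent index 1
step 0: (17, 1)  from 17·(1,0) + (0,1)
step 1: (35, 2)  from 2·(17,1) + (1,0)
→ (35, 2).  Check: 35²=1225, 306·2²=1224, difference 1.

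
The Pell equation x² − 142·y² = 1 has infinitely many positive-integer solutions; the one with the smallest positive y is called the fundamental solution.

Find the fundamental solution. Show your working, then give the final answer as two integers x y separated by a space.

143 12

√142 → a₀=11, period (1,10,1,22); ℓ=4 even so k=3
step 0: (11, 1)  from 11·(1,0) + (0,1)
step 1: (12, 1)  from 1·(11,1) + (1,0)
step 2: (131, 11)  from 10·(12,1) + (11,1)
step 3: (143, 12)  from 1·(131,11) + (12,1)
fundamental: x₁=143, y₁=12  (since 20449 − 142·144 = 1)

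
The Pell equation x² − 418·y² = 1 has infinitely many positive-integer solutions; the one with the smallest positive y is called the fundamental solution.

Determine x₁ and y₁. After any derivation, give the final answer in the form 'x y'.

33857 1656

√418 = [20; 2,4,20,4,2,40, …], period ℓ=6 (even) → k=5
k=0  a_k=20  p_k/q_k = 20/1
…
k=4  a_k=4  p_k/q_k = 15068/737
k=5  a_k=2  p_k/q_k = 33857/1656
→ (33857, 1656).  Check: 33857²=1146296449, 418·1656²=1146296448, difference 1.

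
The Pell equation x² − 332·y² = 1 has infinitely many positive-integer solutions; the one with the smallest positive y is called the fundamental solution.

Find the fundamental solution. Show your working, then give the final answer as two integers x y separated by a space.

13447 738

d=332: √d = [18; 4,1,1,8,1,1,4,36] (ℓ=8, even), read p_7/q_7
a_0=18:  p_0=18·1+0=18,  q_0=18·0+1=1
…
a_4=8:  p_4=8·164+91=1403,  q_4=8·9+5=77
…
a_6=1:  p_6=1·1567+1403=2970,  q_6=1·86+77=163
a_7=4:  p_7=4·2970+1567=13447,  q_7=4·163+86=738
(x₁, y₁) = (13447, 738);  13447² − 332·738² = 1 ✓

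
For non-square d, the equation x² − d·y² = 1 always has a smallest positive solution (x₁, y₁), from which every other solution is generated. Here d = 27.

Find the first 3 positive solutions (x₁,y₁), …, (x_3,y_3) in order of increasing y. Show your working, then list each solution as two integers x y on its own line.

√27 = [5; 5,10, …], period ℓ=2 (even) → k=1
k=0  a_k=5  p_k/q_k = 5/1
k=1  a_k=5  p_k/q_k = 26/5
(x₁, y₁) = (26, 5);  26² − 27·5² = 1 ✓
(x_2, y_2) = (26·26 + 27·5·5, 26·5 + 5·26) = (1351, 260)
(x_3, y_3) = (26·1351 + 27·5·260, 26·260 + 5·1351) = (70226, 13515)

26 5
1351 260
70226 13515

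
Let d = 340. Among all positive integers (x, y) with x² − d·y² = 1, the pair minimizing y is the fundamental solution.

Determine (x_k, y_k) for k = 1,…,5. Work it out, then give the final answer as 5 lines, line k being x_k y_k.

285769 15498
163327842721 8857695924
93348068572789129 5062509812995614
53351968415791425367681 2893416733491029538408
30492677324331251603220874249 1653697613020933530509635890

d=340: √d = [18; 2,3,1,1,1,…,3,2,36] (ℓ=14, even), read p_13/q_13
k=0  a_k=18  p_k/q_k = 18/1
k=1  a_k=2  p_k/q_k = 37/2
…
k=6  a_k=1  p_k/q_k = 756/41
…
k=10  a_k=1  p_k/q_k = 21039/1141
…
k=12  a_k=3  p_k/q_k = 125478/6805
k=13  a_k=2  p_k/q_k = 285769/15498
(x₁, y₁) = (285769, 15498);  285769² − 340·15498² = 1 ✓
n=2: (285769,15498)∘(285769,15498) = (285769·285769+340·15498·15498, 285769·15498+15498·285769) = (163327842721,8857695924)
n=3: (163327842721,8857695924)∘(285769,15498) = (285769·163327842721+340·15498·8857695924, 285769·8857695924+15498·163327842721) = (93348068572789129,5062509812995614)
n=4: (93348068572789129,5062509812995614)∘(285769,15498) = (285769·93348068572789129+340·15498·5062509812995614, 285769·5062509812995614+15498·93348068572789129) = (53351968415791425367681,2893416733491029538408)
n=5: (53351968415791425367681,2893416733491029538408)∘(285769,15498) = (285769·53351968415791425367681+340·15498·2893416733491029538408, 285769·2893416733491029538408+15498·53351968415791425367681) = (30492677324331251603220874249,1653697613020933530509635890)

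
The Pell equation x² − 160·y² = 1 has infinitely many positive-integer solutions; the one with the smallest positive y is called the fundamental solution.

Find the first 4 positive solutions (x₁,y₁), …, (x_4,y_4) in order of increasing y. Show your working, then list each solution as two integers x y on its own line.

d=160: √d = [12; 1,1,1,5,1,1,1,24] (ℓ=8, even), read p_7/q_7
k=0  a_k=12  p_k/q_k = 12/1
…
k=2  a_k=1  p_k/q_k = 25/2
k=3  a_k=1  p_k/q_k = 38/3
…
k=5  a_k=1  p_k/q_k = 253/20
k=6  a_k=1  p_k/q_k = 468/37
k=7  a_k=1  p_k/q_k = 721/57
fundamental: x₁=721, y₁=57  (since 519841 − 160·3249 = 1)
(x_2, y_2) = (721·721 + 160·57·57, 721·57 + 57·721) = (1039681, 82194)
(x_3, y_3) = (721·1039681 + 160·57·82194, 721·82194 + 57·1039681) = (1499219281, 118523691)
(x_4, y_4) = (721·1499219281 + 160·57·118523691, 721·118523691 + 57·1499219281) = (2161873163521, 170911080228)

721 57
1039681 82194
1499219281 118523691
2161873163521 170911080228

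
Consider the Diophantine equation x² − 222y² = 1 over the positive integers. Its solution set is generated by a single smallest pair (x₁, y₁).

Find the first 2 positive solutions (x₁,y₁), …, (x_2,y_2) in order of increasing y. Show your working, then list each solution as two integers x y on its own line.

√222 → a₀=14, period (1,8,1,28); ℓ=4 even so k=3
i=0: a=14 ⇒ p=14, q=1
i=1: a=1 ⇒ p=15, q=1
i=2: a=8 ⇒ p=134, q=9
i=3: a=1 ⇒ p=149, q=10
fundamental: x₁=149, y₁=10  (since 22201 − 222·100 = 1)
(149+10√222)^2 = 44401 + 2980√222

149 10
44401 2980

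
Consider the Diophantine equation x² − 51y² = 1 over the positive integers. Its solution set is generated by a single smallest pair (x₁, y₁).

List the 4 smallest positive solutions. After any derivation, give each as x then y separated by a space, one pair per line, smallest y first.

50 7
4999 700
499850 69993
49980001 6998600

d=51: √d = [7; 7,14] (ℓ=2, even), read p_1/q_1
step 0: (7, 1)  from 7·(1,0) + (0,1)
step 1: (50, 7)  from 7·(7,1) + (1,0)
→ (50, 7).  Check: 50²=2500, 51·7²=2499, difference 1.
n=2: (50,7)∘(50,7) = (50·50+51·7·7, 50·7+7·50) = (4999,700)
n=3: (4999,700)∘(50,7) = (50·4999+51·7·700, 50·700+7·4999) = (499850,69993)
n=4: (499850,69993)∘(50,7) = (50·499850+51·7·69993, 50·69993+7·499850) = (49980001,6998600)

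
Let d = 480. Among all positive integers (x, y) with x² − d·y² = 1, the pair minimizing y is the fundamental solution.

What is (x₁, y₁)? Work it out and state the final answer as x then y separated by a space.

√480 → a₀=21, period (1,9,1,42); ℓ=4 even so k=3
step 0: (21, 1)  from 21·(1,0) + (0,1)
step 1: (22, 1)  from 1·(21,1) + (1,0)
step 2: (219, 10)  from 9·(22,1) + (21,1)
step 3: (241, 11)  from 1·(219,10) + (22,1)
→ (241, 11).  Check: 241²=58081, 480·11²=58080, difference 1.

241 11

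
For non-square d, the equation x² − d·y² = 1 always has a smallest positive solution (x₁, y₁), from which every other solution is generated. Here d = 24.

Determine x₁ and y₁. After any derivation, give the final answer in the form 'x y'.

√24 → a₀=4, period (1,8); ℓ=2 even so k=1
a_0=4:  p_0=4·1+0=4,  q_0=4·0+1=1
a_1=1:  p_1=1·4+1=5,  q_1=1·1+0=1
→ (5, 1).  Check: 5²=25, 24·1²=24, difference 1.

5 1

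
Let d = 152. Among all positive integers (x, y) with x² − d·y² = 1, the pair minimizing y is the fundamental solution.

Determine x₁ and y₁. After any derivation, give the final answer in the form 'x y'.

√152 = [12; 3,24, …], period ℓ=2 (even) → k=1
step 0: (12, 1)  from 12·(1,0) + (0,1)
step 1: (37, 3)  from 3·(12,1) + (1,0)
(x₁, y₁) = (37, 3);  37² − 152·3² = 1 ✓

37 3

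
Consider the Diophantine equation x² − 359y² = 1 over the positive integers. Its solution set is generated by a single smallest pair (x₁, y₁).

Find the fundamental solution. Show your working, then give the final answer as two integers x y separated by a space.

360 19

√359 = [18; 1,17,1,36, …], period ℓ=4 (even) → k=3
step 0: (18, 1)  from 18·(1,0) + (0,1)
…
step 2: (341, 18)  from 17·(19,1) + (18,1)
step 3: (360, 19)  from 1·(341,18) + (19,1)
→ (360, 19).  Check: 360²=129600, 359·19²=129599, difference 1.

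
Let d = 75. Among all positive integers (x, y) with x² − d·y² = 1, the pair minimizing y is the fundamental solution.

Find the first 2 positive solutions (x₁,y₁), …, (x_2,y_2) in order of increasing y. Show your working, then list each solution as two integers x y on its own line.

26 3
1351 156

[8; 1,1,1,16] for √75; ℓ=4 ⇒ convergent index 3
a_0=8:  p_0=8·1+0=8,  q_0=8·0+1=1
a_1=1:  p_1=1·8+1=9,  q_1=1·1+0=1
a_2=1:  p_2=1·9+8=17,  q_2=1·1+1=2
a_3=1:  p_3=1·17+9=26,  q_3=1·2+1=3
fundamental: x₁=26, y₁=3  (since 676 − 75·9 = 1)
k=2:  x_2 = 26·26+75·3·3 = 1351,  y_2 = 26·3+3·26 = 156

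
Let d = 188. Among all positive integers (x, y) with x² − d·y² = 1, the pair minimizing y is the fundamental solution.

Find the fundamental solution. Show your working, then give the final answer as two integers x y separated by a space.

[13; 1,2,2,6,2,2,1,26] for √188; ℓ=8 ⇒ convergent index 7
i=0: a=13 ⇒ p=13, q=1
…
i=2: a=2 ⇒ p=41, q=3
i=3: a=2 ⇒ p=96, q=7
i=4: a=6 ⇒ p=617, q=45
i=5: a=2 ⇒ p=1330, q=97
i=6: a=2 ⇒ p=3277, q=239
i=7: a=1 ⇒ p=4607, q=336
fundamental: x₁=4607, y₁=336  (since 21224449 − 188·112896 = 1)

4607 336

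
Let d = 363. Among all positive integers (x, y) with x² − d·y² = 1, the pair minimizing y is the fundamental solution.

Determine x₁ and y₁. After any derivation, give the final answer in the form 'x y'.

362 19

d=363: √d = [19; 19,38] (ℓ=2, even), read p_1/q_1
a_0=19:  p_0=19·1+0=19,  q_0=19·0+1=1
a_1=19:  p_1=19·19+1=362,  q_1=19·1+0=19
(x₁, y₁) = (362, 19);  362² − 363·19² = 1 ✓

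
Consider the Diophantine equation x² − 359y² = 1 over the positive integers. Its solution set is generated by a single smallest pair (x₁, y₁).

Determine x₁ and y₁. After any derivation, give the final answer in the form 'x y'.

√359 = [18; 1,17,1,36, …], period ℓ=4 (even) → k=3
k=0  a_k=18  p_k/q_k = 18/1
k=1  a_k=1  p_k/q_k = 19/1
k=2  a_k=17  p_k/q_k = 341/18
k=3  a_k=1  p_k/q_k = 360/19
(x₁, y₁) = (360, 19);  360² − 359·19² = 1 ✓

360 19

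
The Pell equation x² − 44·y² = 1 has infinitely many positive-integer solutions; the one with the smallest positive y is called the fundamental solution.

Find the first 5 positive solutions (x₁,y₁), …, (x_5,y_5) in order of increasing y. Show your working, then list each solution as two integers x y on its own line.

√44 → a₀=6, period (1,1,1,2,1,1,1,12); ℓ=8 even so k=7
k=0  a_k=6  p_k/q_k = 6/1
…
k=5  a_k=1  p_k/q_k = 73/11
k=6  a_k=1  p_k/q_k = 126/19
k=7  a_k=1  p_k/q_k = 199/30
(x₁, y₁) = (199, 30);  199² − 44·30² = 1 ✓
n=2: (199,30)∘(199,30) = (199·199+44·30·30, 199·30+30·199) = (79201,11940)
n=3: (79201,11940)∘(199,30) = (199·79201+44·30·11940, 199·11940+30·79201) = (31521799,4752090)
n=4: (31521799,4752090)∘(199,30) = (199·31521799+44·30·4752090, 199·4752090+30·31521799) = (12545596801,1891319880)
n=5: (12545596801,1891319880)∘(199,30) = (199·12545596801+44·30·1891319880, 199·1891319880+30·12545596801) = (4993116004999,752740560150)

199 30
79201 11940
31521799 4752090
12545596801 1891319880
4993116004999 752740560150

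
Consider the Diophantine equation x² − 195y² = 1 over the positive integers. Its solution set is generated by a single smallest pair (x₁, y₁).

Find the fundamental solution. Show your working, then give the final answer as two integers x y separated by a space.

14 1

d=195: √d = [13; 1,26] (ℓ=2, even), read p_1/q_1
i=0: a=13 ⇒ p=13, q=1
i=1: a=1 ⇒ p=14, q=1
(x₁, y₁) = (14, 1);  14² − 195·1² = 1 ✓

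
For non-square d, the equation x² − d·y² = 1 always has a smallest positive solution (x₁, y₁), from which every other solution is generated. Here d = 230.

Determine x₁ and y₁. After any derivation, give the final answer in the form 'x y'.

[15; 6,30] for √230; ℓ=2 ⇒ convergent index 1
i=0: a=15 ⇒ p=15, q=1
i=1: a=6 ⇒ p=91, q=6
(x₁, y₁) = (91, 6);  91² − 230·6² = 1 ✓

91 6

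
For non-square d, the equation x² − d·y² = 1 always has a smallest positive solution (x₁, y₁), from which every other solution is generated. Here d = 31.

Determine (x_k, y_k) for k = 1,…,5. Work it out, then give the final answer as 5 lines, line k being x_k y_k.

√31 → a₀=5, period (1,1,3,5,3,1,1,10); ℓ=8 even so k=7
a_0=5:  p_0=5·1+0=5,  q_0=5·0+1=1
…
a_6=1:  p_6=1·657+206=863,  q_6=1·118+37=155
a_7=1:  p_7=1·863+657=1520,  q_7=1·155+118=273
(x₁, y₁) = (1520, 273);  1520² − 31·273² = 1 ✓
n=2: (1520,273)∘(1520,273) = (1520·1520+31·273·273, 1520·273+273·1520) = (4620799,829920)
n=3: (4620799,829920)∘(1520,273) = (1520·4620799+31·273·829920, 1520·829920+273·4620799) = (14047227440,2522956527)
n=4: (14047227440,2522956527)∘(1520,273) = (1520·14047227440+31·273·2522956527, 1520·2522956527+273·14047227440) = (42703566796801,7669787012160)
n=5: (42703566796801,7669787012160)∘(1520,273) = (1520·42703566796801+31·273·7669787012160, 1520·7669787012160+273·42703566796801) = (129818829015047600,23316149994009873)

1520 273
4620799 829920
14047227440 2522956527
42703566796801 7669787012160
129818829015047600 23316149994009873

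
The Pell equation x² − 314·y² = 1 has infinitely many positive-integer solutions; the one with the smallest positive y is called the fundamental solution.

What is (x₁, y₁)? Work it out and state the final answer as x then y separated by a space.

√314 = [17; 1,2,1,1,2,1,34, …], period ℓ=7 (odd) → k=13
k=0  a_k=17  p_k/q_k = 17/1
…
k=3  a_k=1  p_k/q_k = 71/4
…
k=5  a_k=2  p_k/q_k = 319/18
…
k=7  a_k=34  p_k/q_k = 15381/868
k=8  a_k=1  p_k/q_k = 15824/893
k=9  a_k=2  p_k/q_k = 47029/2654
…
k=12  a_k=2  p_k/q_k = 282617/15949
k=13  a_k=1  p_k/q_k = 392499/22150
fundamental: x₁=392499, y₁=22150  (since 154055465001 − 314·490622500 = 1)

392499 22150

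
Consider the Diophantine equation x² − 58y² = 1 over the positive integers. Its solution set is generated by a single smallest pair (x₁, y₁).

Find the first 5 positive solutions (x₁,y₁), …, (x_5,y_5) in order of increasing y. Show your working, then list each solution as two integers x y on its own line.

19603 2574
768555217 100916244
30131975818099 3956522259690
1181354243155834177 155119411612489896
46316174427035658925363 6081611647722756602886

d=58: √d = [7; 1,1,1,1,1,1,14] (ℓ=7, odd), read p_13/q_13
k=0  a_k=7  p_k/q_k = 7/1
k=1  a_k=1  p_k/q_k = 8/1
…
k=3  a_k=1  p_k/q_k = 23/3
k=4  a_k=1  p_k/q_k = 38/5
k=5  a_k=1  p_k/q_k = 61/8
k=6  a_k=1  p_k/q_k = 99/13
k=7  a_k=14  p_k/q_k = 1447/190
k=8  a_k=1  p_k/q_k = 1546/203
k=9  a_k=1  p_k/q_k = 2993/393
k=10  a_k=1  p_k/q_k = 4539/596
k=11  a_k=1  p_k/q_k = 7532/989
k=12  a_k=1  p_k/q_k = 12071/1585
k=13  a_k=1  p_k/q_k = 19603/2574
(x₁, y₁) = (19603, 2574);  19603² − 58·2574² = 1 ✓
(19603+2574√58)^2 = 768555217 + 100916244√58
(19603+2574√58)^3 = 30131975818099 + 3956522259690√58
(19603+2574√58)^4 = 1181354243155834177 + 155119411612489896√58
(19603+2574√58)^5 = 46316174427035658925363 + 6081611647722756602886√58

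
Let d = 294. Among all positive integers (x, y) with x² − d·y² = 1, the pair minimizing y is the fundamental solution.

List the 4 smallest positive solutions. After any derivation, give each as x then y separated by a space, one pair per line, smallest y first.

4801 280
46099201 2688560
442644523201 25815552840
4250272665676801 247880935681120

√294 → a₀=17, period (6,1,4,1,6,34); ℓ=6 even so k=5
step 0: (17, 1)  from 17·(1,0) + (0,1)
…
step 2: (120, 7)  from 1·(103,6) + (17,1)
step 3: (583, 34)  from 4·(120,7) + (103,6)
step 4: (703, 41)  from 1·(583,34) + (120,7)
step 5: (4801, 280)  from 6·(703,41) + (583,34)
fundamental: x₁=4801, y₁=280  (since 23049601 − 294·78400 = 1)
(4801+280√294)^2 = 46099201 + 2688560√294
(4801+280√294)^3 = 442644523201 + 25815552840√294
(4801+280√294)^4 = 4250272665676801 + 247880935681120√294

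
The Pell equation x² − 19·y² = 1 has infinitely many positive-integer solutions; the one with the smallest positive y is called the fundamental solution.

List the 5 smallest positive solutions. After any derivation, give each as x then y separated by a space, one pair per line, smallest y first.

√19 → a₀=4, period (2,1,3,1,2,8); ℓ=6 even so k=5
k=0  a_k=4  p_k/q_k = 4/1
…
k=2  a_k=1  p_k/q_k = 13/3
…
k=4  a_k=1  p_k/q_k = 61/14
k=5  a_k=2  p_k/q_k = 170/39
fundamental: x₁=170, y₁=39  (since 28900 − 19·1521 = 1)
n=2: (170,39)∘(170,39) = (170·170+19·39·39, 170·39+39·170) = (57799,13260)
n=3: (57799,13260)∘(170,39) = (170·57799+19·39·13260, 170·13260+39·57799) = (19651490,4508361)
n=4: (19651490,4508361)∘(170,39) = (170·19651490+19·39·4508361, 170·4508361+39·19651490) = (6681448801,1532829480)
n=5: (6681448801,1532829480)∘(170,39) = (170·6681448801+19·39·1532829480, 170·1532829480+39·6681448801) = (2271672940850,521157514839)

170 39
57799 13260
19651490 4508361
6681448801 1532829480
2271672940850 521157514839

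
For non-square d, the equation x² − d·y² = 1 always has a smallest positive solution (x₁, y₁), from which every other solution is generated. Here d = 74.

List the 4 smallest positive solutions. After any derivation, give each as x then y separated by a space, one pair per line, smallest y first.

√74 → a₀=8, period (1,1,1,1,16); ℓ=5 odd so k=9
a_0=8:  p_0=8·1+0=8,  q_0=8·0+1=1
a_1=1:  p_1=1·8+1=9,  q_1=1·1+0=1
a_2=1:  p_2=1·9+8=17,  q_2=1·1+1=2
a_3=1:  p_3=1·17+9=26,  q_3=1·2+1=3
a_4=1:  p_4=1·26+17=43,  q_4=1·3+2=5
a_5=16:  p_5=16·43+26=714,  q_5=16·5+3=83
a_6=1:  p_6=1·714+43=757,  q_6=1·83+5=88
a_7=1:  p_7=1·757+714=1471,  q_7=1·88+83=171
a_8=1:  p_8=1·1471+757=2228,  q_8=1·171+88=259
a_9=1:  p_9=1·2228+1471=3699,  q_9=1·259+171=430
fundamental: x₁=3699, y₁=430  (since 13682601 − 74·184900 = 1)
n=2: (3699,430)∘(3699,430) = (3699·3699+74·430·430, 3699·430+430·3699) = (27365201,3181140)
n=3: (27365201,3181140)∘(3699,430) = (3699·27365201+74·430·3181140, 3699·3181140+430·27365201) = (202447753299,23534073290)
n=4: (202447753299,23534073290)∘(3699,430) = (3699·202447753299+74·430·23534073290, 3699·23534073290+430·202447753299) = (1497708451540801,174105071018280)

3699 430
27365201 3181140
202447753299 23534073290
1497708451540801 174105071018280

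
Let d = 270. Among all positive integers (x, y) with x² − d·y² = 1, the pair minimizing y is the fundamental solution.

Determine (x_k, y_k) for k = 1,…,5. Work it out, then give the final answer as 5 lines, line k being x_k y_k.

√270 = [16; 2,3,6,3,2,32, …], period ℓ=6 (even) → k=5
a_0=16:  p_0=16·1+0=16,  q_0=16·0+1=1
…
a_4=3:  p_4=3·723+115=2284,  q_4=3·44+7=139
a_5=2:  p_5=2·2284+723=5291,  q_5=2·139+44=322
fundamental: x₁=5291, y₁=322  (since 27994681 − 270·103684 = 1)
n=2: (5291,322)∘(5291,322) = (5291·5291+270·322·322, 5291·322+322·5291) = (55989361,3407404)
n=3: (55989361,3407404)∘(5291,322) = (5291·55989361+270·322·3407404, 5291·3407404+322·55989361) = (592479412811,36057148806)
n=4: (592479412811,36057148806)∘(5291,322) = (5291·592479412811+270·322·36057148806, 5291·36057148806+322·592479412811) = (6269617090376641,381556745257688)
n=5: (6269617090376641,381556745257688)∘(5291,322) = (5291·6269617090376641+270·322·381556745257688, 5291·381556745257688+322·6269617090376641) = (66345087457886202251,4037633442259705610)

5291 322
55989361 3407404
592479412811 36057148806
6269617090376641 381556745257688
66345087457886202251 4037633442259705610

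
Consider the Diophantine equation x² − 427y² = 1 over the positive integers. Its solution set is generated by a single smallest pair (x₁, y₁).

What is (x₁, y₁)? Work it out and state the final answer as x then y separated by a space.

62 3

√427 = [20; 1,1,1,40, …], period ℓ=4 (even) → k=3
step 0: (20, 1)  from 20·(1,0) + (0,1)
step 1: (21, 1)  from 1·(20,1) + (1,0)
step 2: (41, 2)  from 1·(21,1) + (20,1)
step 3: (62, 3)  from 1·(41,2) + (21,1)
(x₁, y₁) = (62, 3);  62² − 427·3² = 1 ✓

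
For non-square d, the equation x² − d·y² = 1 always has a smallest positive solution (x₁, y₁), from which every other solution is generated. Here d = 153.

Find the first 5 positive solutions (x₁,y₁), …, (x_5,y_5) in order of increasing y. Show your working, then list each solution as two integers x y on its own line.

2177 176
9478657 766304
41270070401 3336487440
179689877047297 14527065547456
782369683393860737 63250840057135984

√153 = [12; 2,1,2,2,2,1,2,24, …], period ℓ=8 (even) → k=7
k=0  a_k=12  p_k/q_k = 12/1
k=1  a_k=2  p_k/q_k = 25/2
k=2  a_k=1  p_k/q_k = 37/3
k=3  a_k=2  p_k/q_k = 99/8
…
k=5  a_k=2  p_k/q_k = 569/46
k=6  a_k=1  p_k/q_k = 804/65
k=7  a_k=2  p_k/q_k = 2177/176
(x₁, y₁) = (2177, 176);  2177² − 153·176² = 1 ✓
(2177+176√153)^2 = 9478657 + 766304√153
(2177+176√153)^3 = 41270070401 + 3336487440√153
(2177+176√153)^4 = 179689877047297 + 14527065547456√153
(2177+176√153)^5 = 782369683393860737 + 63250840057135984√153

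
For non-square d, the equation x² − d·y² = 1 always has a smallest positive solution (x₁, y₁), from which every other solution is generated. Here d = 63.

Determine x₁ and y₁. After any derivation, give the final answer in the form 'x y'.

√63 → a₀=7, period (1,14); ℓ=2 even so k=1
a_0=7:  p_0=7·1+0=7,  q_0=7·0+1=1
a_1=1:  p_1=1·7+1=8,  q_1=1·1+0=1
(x₁, y₁) = (8, 1);  8² − 63·1² = 1 ✓

8 1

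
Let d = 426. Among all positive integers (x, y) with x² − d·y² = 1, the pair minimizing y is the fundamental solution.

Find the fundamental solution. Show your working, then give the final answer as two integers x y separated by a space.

88751 4300

d=426: √d = [20; 1,1,1,3,2,6,2,3,1,1,1,40] (ℓ=12, even), read p_11/q_11
a_0=20:  p_0=20·1+0=20,  q_0=20·0+1=1
…
a_6=6:  p_6=6·516+227=3323,  q_6=6·25+11=161
a_7=2:  p_7=2·3323+516=7162,  q_7=2·161+25=347
a_8=3:  p_8=3·7162+3323=24809,  q_8=3·347+161=1202
…
a_10=1:  p_10=1·31971+24809=56780,  q_10=1·1549+1202=2751
a_11=1:  p_11=1·56780+31971=88751,  q_11=1·2751+1549=4300
(x₁, y₁) = (88751, 4300);  88751² − 426·4300² = 1 ✓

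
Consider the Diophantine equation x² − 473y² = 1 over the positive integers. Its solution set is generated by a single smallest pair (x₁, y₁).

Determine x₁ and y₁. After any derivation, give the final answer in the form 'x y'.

[21; 1,2,1,42] for √473; ℓ=4 ⇒ convergent index 3
a_0=21:  p_0=21·1+0=21,  q_0=21·0+1=1
a_1=1:  p_1=1·21+1=22,  q_1=1·1+0=1
a_2=2:  p_2=2·22+21=65,  q_2=2·1+1=3
a_3=1:  p_3=1·65+22=87,  q_3=1·3+1=4
→ (87, 4).  Check: 87²=7569, 473·4²=7568, difference 1.

87 4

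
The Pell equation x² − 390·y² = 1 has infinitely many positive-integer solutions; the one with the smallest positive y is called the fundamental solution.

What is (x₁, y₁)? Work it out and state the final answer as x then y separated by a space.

√390 → a₀=19, period (1,2,1,38); ℓ=4 even so k=3
i=0: a=19 ⇒ p=19, q=1
i=1: a=1 ⇒ p=20, q=1
i=2: a=2 ⇒ p=59, q=3
i=3: a=1 ⇒ p=79, q=4
fundamental: x₁=79, y₁=4  (since 6241 − 390·16 = 1)

79 4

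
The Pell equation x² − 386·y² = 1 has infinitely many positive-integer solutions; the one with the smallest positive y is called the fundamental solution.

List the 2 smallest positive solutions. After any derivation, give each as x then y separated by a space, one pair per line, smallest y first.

111555 5678
24889036049 1266818580

d=386: √d = [19; 1,1,1,4,1,18,1,4,1,1,1,38] (ℓ=12, even), read p_11/q_11
step 0: (19, 1)  from 19·(1,0) + (0,1)
step 1: (20, 1)  from 1·(19,1) + (1,0)
…
step 4: (275, 14)  from 4·(59,3) + (39,2)
step 5: (334, 17)  from 1·(275,14) + (59,3)
…
step 7: (6621, 337)  from 1·(6287,320) + (334,17)
step 8: (32771, 1668)  from 4·(6621,337) + (6287,320)
step 9: (39392, 2005)  from 1·(32771,1668) + (6621,337)
step 10: (72163, 3673)  from 1·(39392,2005) + (32771,1668)
step 11: (111555, 5678)  from 1·(72163,3673) + (39392,2005)
(x₁, y₁) = (111555, 5678);  111555² − 386·5678² = 1 ✓
k=2:  x_2 = 111555·111555+386·5678·5678 = 24889036049,  y_2 = 111555·5678+5678·111555 = 1266818580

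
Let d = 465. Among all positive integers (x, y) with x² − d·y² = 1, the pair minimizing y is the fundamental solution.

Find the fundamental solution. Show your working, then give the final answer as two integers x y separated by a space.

√465 = [21; 1,1,3,2,2,2,3,1,1,42, …], period ℓ=10 (even) → k=9
a_0=21:  p_0=21·1+0=21,  q_0=21·0+1=1
…
a_2=1:  p_2=1·22+21=43,  q_2=1·1+1=2
a_3=3:  p_3=3·43+22=151,  q_3=3·2+1=7
…
a_5=2:  p_5=2·345+151=841,  q_5=2·16+7=39
a_6=2:  p_6=2·841+345=2027,  q_6=2·39+16=94
a_7=3:  p_7=3·2027+841=6922,  q_7=3·94+39=321
a_8=1:  p_8=1·6922+2027=8949,  q_8=1·321+94=415
a_9=1:  p_9=1·8949+6922=15871,  q_9=1·415+321=736
fundamental: x₁=15871, y₁=736  (since 251888641 − 465·541696 = 1)

15871 736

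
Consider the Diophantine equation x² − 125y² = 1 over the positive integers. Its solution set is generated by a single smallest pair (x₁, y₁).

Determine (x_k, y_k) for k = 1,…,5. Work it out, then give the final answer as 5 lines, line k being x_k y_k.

d=125: √d = [11; 5,1,1,5,22] (ℓ=5, odd), read p_9/q_9
k=0  a_k=11  p_k/q_k = 11/1
…
k=3  a_k=1  p_k/q_k = 123/11
k=4  a_k=5  p_k/q_k = 682/61
…
k=8  a_k=1  p_k/q_k = 167761/15005
k=9  a_k=5  p_k/q_k = 930249/83204
(x₁, y₁) = (930249, 83204);  930249² − 125·83204² = 1 ✓
(930249+83204√125)^2 = 1730726404001 + 154800875592√125
(930249+83204√125)^3 = 3220013013190122249 + 288006719437081612√125
(930249+83204√125)^4 = 5990827771012465337616001 + 535835925499096664087184√125
(930249+83204√125)^5 = 11145923086309929722690704506249 + 996921667718930338621440576020√125

930249 83204
1730726404001 154800875592
3220013013190122249 288006719437081612
5990827771012465337616001 535835925499096664087184
11145923086309929722690704506249 996921667718930338621440576020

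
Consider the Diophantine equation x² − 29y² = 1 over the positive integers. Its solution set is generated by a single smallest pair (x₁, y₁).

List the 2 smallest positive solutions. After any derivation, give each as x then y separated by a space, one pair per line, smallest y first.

9801 1820
192119201 35675640

[5; 2,1,1,2,10] for √29; ℓ=5 ⇒ convergent index 9
a_0=5:  p_0=5·1+0=5,  q_0=5·0+1=1
…
a_5=10:  p_5=10·70+27=727,  q_5=10·13+5=135
…
a_7=1:  p_7=1·1524+727=2251,  q_7=1·283+135=418
a_8=1:  p_8=1·2251+1524=3775,  q_8=1·418+283=701
a_9=2:  p_9=2·3775+2251=9801,  q_9=2·701+418=1820
fundamental: x₁=9801, y₁=1820  (since 96059601 − 29·3312400 = 1)
n=2: (9801,1820)∘(9801,1820) = (9801·9801+29·1820·1820, 9801·1820+1820·9801) = (192119201,35675640)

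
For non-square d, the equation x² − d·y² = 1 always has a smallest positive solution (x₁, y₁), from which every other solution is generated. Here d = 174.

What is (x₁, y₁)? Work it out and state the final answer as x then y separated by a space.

√174 = [13; 5,4,5,26, …], period ℓ=4 (even) → k=3
i=0: a=13 ⇒ p=13, q=1
…
i=2: a=4 ⇒ p=277, q=21
i=3: a=5 ⇒ p=1451, q=110
fundamental: x₁=1451, y₁=110  (since 2105401 − 174·12100 = 1)

1451 110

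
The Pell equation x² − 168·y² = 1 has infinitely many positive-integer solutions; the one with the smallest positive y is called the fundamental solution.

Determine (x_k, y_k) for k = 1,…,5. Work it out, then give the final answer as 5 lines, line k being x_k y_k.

13 1
337 26
8749 675
227137 17524
5896813 454949

√168 → a₀=12, period (1,24); ℓ=2 even so k=1
a_0=12:  p_0=12·1+0=12,  q_0=12·0+1=1
a_1=1:  p_1=1·12+1=13,  q_1=1·1+0=1
(x₁, y₁) = (13, 1);  13² − 168·1² = 1 ✓
n=2: (13,1)∘(13,1) = (13·13+168·1·1, 13·1+1·13) = (337,26)
n=3: (337,26)∘(13,1) = (13·337+168·1·26, 13·26+1·337) = (8749,675)
n=4: (8749,675)∘(13,1) = (13·8749+168·1·675, 13·675+1·8749) = (227137,17524)
n=5: (227137,17524)∘(13,1) = (13·227137+168·1·17524, 13·17524+1·227137) = (5896813,454949)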